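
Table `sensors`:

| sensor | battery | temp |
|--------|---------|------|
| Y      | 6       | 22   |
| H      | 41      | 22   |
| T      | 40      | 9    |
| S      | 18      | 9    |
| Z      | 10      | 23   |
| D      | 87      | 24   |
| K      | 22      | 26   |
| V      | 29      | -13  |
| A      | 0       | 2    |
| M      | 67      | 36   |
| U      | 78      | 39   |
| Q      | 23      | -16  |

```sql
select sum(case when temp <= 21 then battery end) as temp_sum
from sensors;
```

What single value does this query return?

110

sensor=Y: ✗
sensor=H: ✗
sensor=T: ✓ → 40
sensor=S: ✓ → 18
sensor=Z: ✗
sensor=D: ✗
sensor=K: ✗
sensor=V: ✓ → 29
sensor=A: ✓ → 0
sensor=M: ✗
sensor=U: ✗
sensor=Q: ✓ → 23
temp_sum = 40 + 18 + 29 + 23 = 110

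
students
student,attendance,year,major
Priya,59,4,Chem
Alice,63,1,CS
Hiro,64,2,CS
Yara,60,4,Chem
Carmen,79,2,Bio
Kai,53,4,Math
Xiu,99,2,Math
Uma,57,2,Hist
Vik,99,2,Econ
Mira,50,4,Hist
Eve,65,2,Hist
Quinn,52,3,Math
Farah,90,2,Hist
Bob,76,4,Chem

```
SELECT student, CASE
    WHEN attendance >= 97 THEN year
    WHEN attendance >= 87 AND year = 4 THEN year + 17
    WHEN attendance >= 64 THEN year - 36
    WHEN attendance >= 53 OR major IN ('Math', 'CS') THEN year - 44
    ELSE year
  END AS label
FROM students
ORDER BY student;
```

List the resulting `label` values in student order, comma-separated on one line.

student=Alice: attendance >= 53 OR major IN ('Math', 'CS') → -43
student=Bob: attendance >= 64 → -32
student=Carmen: attendance >= 64 → -34
student=Eve: attendance >= 64 → -34
student=Farah: attendance >= 64 → -34
student=Hiro: attendance >= 64 → -34
student=Kai: attendance >= 53 OR major IN ('Math', 'CS') → -40
student=Mira: ELSE → 4
student=Priya: attendance >= 53 OR major IN ('Math', 'CS') → -40
student=Quinn: attendance >= 53 OR major IN ('Math', 'CS') → -41
student=Uma: attendance >= 53 OR major IN ('Math', 'CS') → -42
student=Vik: attendance >= 97 → 2
student=Xiu: attendance >= 97 → 2
student=Yara: attendance >= 53 OR major IN ('Math', 'CS') → -40

-43, -32, -34, -34, -34, -34, -40, 4, -40, -41, -42, 2, 2, -40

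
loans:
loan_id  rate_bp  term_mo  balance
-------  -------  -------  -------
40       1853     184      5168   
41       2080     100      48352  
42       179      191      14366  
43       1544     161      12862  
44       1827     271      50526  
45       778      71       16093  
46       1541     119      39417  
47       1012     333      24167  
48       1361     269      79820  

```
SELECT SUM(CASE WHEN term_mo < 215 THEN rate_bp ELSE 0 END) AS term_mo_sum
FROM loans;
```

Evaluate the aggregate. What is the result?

loan_id=40: ✓ → 1853
loan_id=41: ✓ → 2080
loan_id=42: ✓ → 179
loan_id=43: ✓ → 1544
loan_id=44: ✗
loan_id=45: ✓ → 778
loan_id=46: ✓ → 1541
loan_id=47: ✗
loan_id=48: ✗
term_mo_sum = 1853 + 2080 + 179 + 1544 + 778 + 1541 = 7975

7975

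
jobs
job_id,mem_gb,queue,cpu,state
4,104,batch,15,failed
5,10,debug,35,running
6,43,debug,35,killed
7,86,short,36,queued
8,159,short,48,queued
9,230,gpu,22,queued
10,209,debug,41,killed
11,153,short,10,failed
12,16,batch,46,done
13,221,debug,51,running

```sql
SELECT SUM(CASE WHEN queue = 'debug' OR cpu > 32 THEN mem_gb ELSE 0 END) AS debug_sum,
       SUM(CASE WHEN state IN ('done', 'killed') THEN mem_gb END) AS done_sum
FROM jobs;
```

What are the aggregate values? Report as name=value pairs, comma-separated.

[debug_sum: queue = 'debug' OR cpu > 32]
job_id=4: ✗
job_id=5: ✓ → 10
job_id=6: ✓ → 43
job_id=7: ✓ → 86
job_id=8: ✓ → 159
job_id=9: ✗
job_id=10: ✓ → 209
job_id=11: ✗
job_id=12: ✓ → 16
job_id=13: ✓ → 221
debug_sum = 10 + 43 + 86 + 159 + 209 + 16 + 221 = 744
—
[done_sum: state IN ('done', 'killed')]
job_id=4: ✗
job_id=5: ✗
job_id=6: ✓ → 43
job_id=7: ✗
job_id=8: ✗
job_id=9: ✗
job_id=10: ✓ → 209
job_id=11: ✗
job_id=12: ✓ → 16
job_id=13: ✗
done_sum = 43 + 209 + 16 = 268

debug_sum=744, done_sum=268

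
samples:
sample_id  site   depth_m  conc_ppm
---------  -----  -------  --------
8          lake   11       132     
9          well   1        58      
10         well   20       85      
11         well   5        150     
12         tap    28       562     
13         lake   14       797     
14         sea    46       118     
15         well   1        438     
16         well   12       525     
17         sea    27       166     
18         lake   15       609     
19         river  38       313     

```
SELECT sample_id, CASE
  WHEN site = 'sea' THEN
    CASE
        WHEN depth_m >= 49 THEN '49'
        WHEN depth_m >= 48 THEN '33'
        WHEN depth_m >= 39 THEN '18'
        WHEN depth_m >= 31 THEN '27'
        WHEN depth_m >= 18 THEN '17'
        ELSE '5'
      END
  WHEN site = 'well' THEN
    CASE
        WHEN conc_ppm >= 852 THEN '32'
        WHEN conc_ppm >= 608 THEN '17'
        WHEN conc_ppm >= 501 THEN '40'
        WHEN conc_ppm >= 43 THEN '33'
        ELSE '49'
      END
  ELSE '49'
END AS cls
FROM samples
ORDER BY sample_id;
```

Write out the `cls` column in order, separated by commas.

sample_id=8: site='lake' → outer ELSE → 49
sample_id=9: site='well' → inner[conc_ppm >= 43] → 33
sample_id=10: site='well' → inner[conc_ppm >= 43] → 33
sample_id=11: site='well' → inner[conc_ppm >= 43] → 33
sample_id=12: site='tap' → outer ELSE → 49
sample_id=13: site='lake' → outer ELSE → 49
sample_id=14: site='sea' → inner[depth_m >= 39] → 18
sample_id=15: site='well' → inner[conc_ppm >= 43] → 33
sample_id=16: site='well' → inner[conc_ppm >= 501] → 40
sample_id=17: site='sea' → inner[depth_m >= 18] → 17
sample_id=18: site='lake' → outer ELSE → 49
sample_id=19: site='river' → outer ELSE → 49

49, 33, 33, 33, 49, 49, 18, 33, 40, 17, 49, 49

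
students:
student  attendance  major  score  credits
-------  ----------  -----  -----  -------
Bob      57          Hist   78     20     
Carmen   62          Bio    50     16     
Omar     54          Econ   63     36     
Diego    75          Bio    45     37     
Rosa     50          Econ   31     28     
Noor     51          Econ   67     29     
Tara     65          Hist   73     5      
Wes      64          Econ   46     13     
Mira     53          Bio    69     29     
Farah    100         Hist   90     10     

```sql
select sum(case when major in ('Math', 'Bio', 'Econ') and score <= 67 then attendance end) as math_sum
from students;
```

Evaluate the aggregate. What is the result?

356

student=Bob: ✗
student=Carmen: ✓ → 62
student=Omar: ✓ → 54
student=Diego: ✓ → 75
student=Rosa: ✓ → 50
student=Noor: ✓ → 51
student=Tara: ✗
student=Wes: ✓ → 64
student=Mira: ✗
student=Farah: ✗
math_sum = 62 + 54 + 75 + 50 + 51 + 64 = 356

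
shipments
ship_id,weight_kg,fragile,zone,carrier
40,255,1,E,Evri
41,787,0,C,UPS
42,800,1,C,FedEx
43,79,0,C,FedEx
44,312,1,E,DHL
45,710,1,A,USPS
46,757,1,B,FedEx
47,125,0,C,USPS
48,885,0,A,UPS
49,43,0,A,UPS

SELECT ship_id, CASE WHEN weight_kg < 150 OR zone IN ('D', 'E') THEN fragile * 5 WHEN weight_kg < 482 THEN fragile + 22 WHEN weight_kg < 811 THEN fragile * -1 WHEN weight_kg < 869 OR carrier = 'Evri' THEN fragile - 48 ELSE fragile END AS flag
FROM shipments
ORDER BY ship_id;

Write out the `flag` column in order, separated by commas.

5, 0, -1, 0, 5, -1, -1, 0, 0, 0

ship_id=40: weight_kg < 150 OR zone IN ('D', 'E') → 5
ship_id=41: weight_kg < 811 → 0
ship_id=42: weight_kg < 811 → -1
ship_id=43: weight_kg < 150 OR zone IN ('D', 'E') → 0
ship_id=44: weight_kg < 150 OR zone IN ('D', 'E') → 5
ship_id=45: weight_kg < 811 → -1
ship_id=46: weight_kg < 811 → -1
ship_id=47: weight_kg < 150 OR zone IN ('D', 'E') → 0
ship_id=48: ELSE → 0
ship_id=49: weight_kg < 150 OR zone IN ('D', 'E') → 0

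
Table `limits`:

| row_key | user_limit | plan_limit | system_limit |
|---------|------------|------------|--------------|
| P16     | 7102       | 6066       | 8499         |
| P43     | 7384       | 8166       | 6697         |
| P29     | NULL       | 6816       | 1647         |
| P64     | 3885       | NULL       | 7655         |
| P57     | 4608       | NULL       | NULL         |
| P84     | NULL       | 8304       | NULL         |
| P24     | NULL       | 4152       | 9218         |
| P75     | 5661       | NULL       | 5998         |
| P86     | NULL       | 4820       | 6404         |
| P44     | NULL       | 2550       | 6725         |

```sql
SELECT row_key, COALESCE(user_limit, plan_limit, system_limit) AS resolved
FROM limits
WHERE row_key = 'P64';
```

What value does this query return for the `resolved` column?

3885

row_key = P64: user_limit=3885, plan_limit=NULL, system_limit=7655.
user_limit=3885 → 3885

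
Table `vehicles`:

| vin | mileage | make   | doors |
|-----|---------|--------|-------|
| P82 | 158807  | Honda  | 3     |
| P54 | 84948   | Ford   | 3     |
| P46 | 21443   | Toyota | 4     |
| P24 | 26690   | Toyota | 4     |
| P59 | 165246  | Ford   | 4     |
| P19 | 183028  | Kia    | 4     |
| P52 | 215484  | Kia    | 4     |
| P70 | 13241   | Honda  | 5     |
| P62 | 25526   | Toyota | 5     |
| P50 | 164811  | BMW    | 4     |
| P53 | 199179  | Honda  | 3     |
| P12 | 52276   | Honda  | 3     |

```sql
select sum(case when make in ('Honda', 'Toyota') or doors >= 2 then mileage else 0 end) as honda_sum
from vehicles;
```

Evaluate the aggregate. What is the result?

vin=P82: ✓ → 158807
vin=P54: ✓ → 84948
vin=P46: ✓ → 21443
vin=P24: ✓ → 26690
vin=P59: ✓ → 165246
vin=P19: ✓ → 183028
vin=P52: ✓ → 215484
vin=P70: ✓ → 13241
vin=P62: ✓ → 25526
vin=P50: ✓ → 164811
vin=P53: ✓ → 199179
vin=P12: ✓ → 52276
honda_sum = 158807 + 84948 + 21443 + 26690 + 165246 + 183028 + 215484 + 13241 + 25526 + 164811 + 199179 + 52276 = 1310679

1310679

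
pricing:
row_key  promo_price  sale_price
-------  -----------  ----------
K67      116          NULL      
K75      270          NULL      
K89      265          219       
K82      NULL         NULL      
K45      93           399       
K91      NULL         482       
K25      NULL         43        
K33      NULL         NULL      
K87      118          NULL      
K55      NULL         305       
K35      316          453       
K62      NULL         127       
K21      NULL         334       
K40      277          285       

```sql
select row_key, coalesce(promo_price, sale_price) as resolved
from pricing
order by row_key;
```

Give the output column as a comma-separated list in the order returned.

334, 43, NULL, 316, 277, 93, 305, 127, 116, 270, NULL, 118, 265, 482

row_key=K21: promo_price=NULL, sale_price=334 → 334
row_key=K25: promo_price=NULL, sale_price=43 → 43
row_key=K33: promo_price=NULL, sale_price=NULL (all NULL) → NULL
row_key=K35: promo_price=316 → 316
row_key=K40: promo_price=277 → 277
row_key=K45: promo_price=93 → 93
row_key=K55: promo_price=NULL, sale_price=305 → 305
row_key=K62: promo_price=NULL, sale_price=127 → 127
row_key=K67: promo_price=116 → 116
row_key=K75: promo_price=270 → 270
row_key=K82: promo_price=NULL, sale_price=NULL (all NULL) → NULL
row_key=K87: promo_price=118 → 118
row_key=K89: promo_price=265 → 265
row_key=K91: promo_price=NULL, sale_price=482 → 482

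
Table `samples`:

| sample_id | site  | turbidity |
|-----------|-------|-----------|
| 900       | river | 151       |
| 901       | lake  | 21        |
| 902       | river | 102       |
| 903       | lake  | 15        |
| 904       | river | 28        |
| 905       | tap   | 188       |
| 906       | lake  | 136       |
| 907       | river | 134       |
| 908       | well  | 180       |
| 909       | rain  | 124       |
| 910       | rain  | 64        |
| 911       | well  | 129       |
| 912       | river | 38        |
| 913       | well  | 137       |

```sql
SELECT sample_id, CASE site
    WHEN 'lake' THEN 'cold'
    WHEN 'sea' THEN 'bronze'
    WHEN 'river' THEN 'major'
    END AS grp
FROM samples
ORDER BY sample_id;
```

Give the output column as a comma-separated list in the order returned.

major, cold, major, cold, major, NULL, cold, major, NULL, NULL, NULL, NULL, major, NULL

sample_id=900: site='river' → major
sample_id=901: site='lake' → cold
sample_id=902: site='river' → major
sample_id=903: site='lake' → cold
sample_id=904: site='river' → major
sample_id=905: (no match → NULL) → NULL
sample_id=906: site='lake' → cold
sample_id=907: site='river' → major
sample_id=908: (no match → NULL) → NULL
sample_id=909: (no match → NULL) → NULL
sample_id=910: (no match → NULL) → NULL
sample_id=911: (no match → NULL) → NULL
sample_id=912: site='river' → major
sample_id=913: (no match → NULL) → NULL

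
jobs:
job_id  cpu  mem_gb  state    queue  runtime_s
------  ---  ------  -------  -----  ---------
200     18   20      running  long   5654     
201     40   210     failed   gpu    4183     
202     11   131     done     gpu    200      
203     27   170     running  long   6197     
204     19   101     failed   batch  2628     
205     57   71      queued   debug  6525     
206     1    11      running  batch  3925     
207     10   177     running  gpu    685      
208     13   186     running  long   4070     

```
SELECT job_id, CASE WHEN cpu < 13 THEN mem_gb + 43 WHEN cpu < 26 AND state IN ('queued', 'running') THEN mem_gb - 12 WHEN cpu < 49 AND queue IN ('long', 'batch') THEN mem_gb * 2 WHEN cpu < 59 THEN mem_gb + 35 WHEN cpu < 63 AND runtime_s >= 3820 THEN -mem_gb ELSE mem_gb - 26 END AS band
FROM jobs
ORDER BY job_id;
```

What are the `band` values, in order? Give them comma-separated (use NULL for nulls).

job_id=200: cpu < 26 AND state IN ('queued', 'running') → 8
job_id=201: cpu < 59 → 245
job_id=202: cpu < 13 → 174
job_id=203: cpu < 49 AND queue IN ('long', 'batch') → 340
job_id=204: cpu < 49 AND queue IN ('long', 'batch') → 202
job_id=205: cpu < 59 → 106
job_id=206: cpu < 13 → 54
job_id=207: cpu < 13 → 220
job_id=208: cpu < 26 AND state IN ('queued', 'running') → 174

8, 245, 174, 340, 202, 106, 54, 220, 174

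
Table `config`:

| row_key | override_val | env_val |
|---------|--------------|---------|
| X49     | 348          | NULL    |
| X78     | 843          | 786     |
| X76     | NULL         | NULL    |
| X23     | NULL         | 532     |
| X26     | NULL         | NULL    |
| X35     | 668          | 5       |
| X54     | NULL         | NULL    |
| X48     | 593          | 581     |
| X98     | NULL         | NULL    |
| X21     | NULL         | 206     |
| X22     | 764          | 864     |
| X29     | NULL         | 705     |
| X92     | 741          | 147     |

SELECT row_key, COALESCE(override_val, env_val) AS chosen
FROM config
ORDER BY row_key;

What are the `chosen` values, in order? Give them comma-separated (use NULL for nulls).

row_key=X21: override_val=NULL, env_val=206 → 206
row_key=X22: override_val=764 → 764
row_key=X23: override_val=NULL, env_val=532 → 532
row_key=X26: override_val=NULL, env_val=NULL (all NULL) → NULL
row_key=X29: override_val=NULL, env_val=705 → 705
row_key=X35: override_val=668 → 668
row_key=X48: override_val=593 → 593
row_key=X49: override_val=348 → 348
row_key=X54: override_val=NULL, env_val=NULL (all NULL) → NULL
row_key=X76: override_val=NULL, env_val=NULL (all NULL) → NULL
row_key=X78: override_val=843 → 843
row_key=X92: override_val=741 → 741
row_key=X98: override_val=NULL, env_val=NULL (all NULL) → NULL

206, 764, 532, NULL, 705, 668, 593, 348, NULL, NULL, 843, 741, NULL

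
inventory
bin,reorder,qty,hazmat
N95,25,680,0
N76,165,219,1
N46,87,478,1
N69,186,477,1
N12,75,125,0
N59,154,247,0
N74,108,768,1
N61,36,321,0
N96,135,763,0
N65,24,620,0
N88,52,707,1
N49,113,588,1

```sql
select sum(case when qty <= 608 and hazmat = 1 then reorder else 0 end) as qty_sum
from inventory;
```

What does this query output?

bin=N95: ✗
bin=N76: ✓ → 165
bin=N46: ✓ → 87
bin=N69: ✓ → 186
bin=N12: ✗
bin=N59: ✗
bin=N74: ✗
bin=N61: ✗
bin=N96: ✗
bin=N65: ✗
bin=N88: ✗
bin=N49: ✓ → 113
qty_sum = 165 + 87 + 186 + 113 = 551

551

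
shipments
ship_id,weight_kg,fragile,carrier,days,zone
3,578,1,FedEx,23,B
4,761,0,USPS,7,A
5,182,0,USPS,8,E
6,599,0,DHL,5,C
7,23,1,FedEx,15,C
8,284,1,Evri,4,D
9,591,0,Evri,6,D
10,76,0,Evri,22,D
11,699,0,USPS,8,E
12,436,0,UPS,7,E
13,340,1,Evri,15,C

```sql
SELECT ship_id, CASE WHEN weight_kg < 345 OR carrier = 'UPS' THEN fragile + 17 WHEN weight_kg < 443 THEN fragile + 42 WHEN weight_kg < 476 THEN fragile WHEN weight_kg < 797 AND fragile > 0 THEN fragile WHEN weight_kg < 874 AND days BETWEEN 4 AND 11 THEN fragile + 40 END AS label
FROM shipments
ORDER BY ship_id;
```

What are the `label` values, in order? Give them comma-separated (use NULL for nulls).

1, 40, 17, 40, 18, 18, 40, 17, 40, 17, 18

ship_id=3: weight_kg < 797 AND fragile > 0 → 1
ship_id=4: weight_kg < 874 AND days BETWEEN 4 AND 11 → 40
ship_id=5: weight_kg < 345 OR carrier = 'UPS' → 17
ship_id=6: weight_kg < 874 AND days BETWEEN 4 AND 11 → 40
ship_id=7: weight_kg < 345 OR carrier = 'UPS' → 18
ship_id=8: weight_kg < 345 OR carrier = 'UPS' → 18
ship_id=9: weight_kg < 874 AND days BETWEEN 4 AND 11 → 40
ship_id=10: weight_kg < 345 OR carrier = 'UPS' → 17
ship_id=11: weight_kg < 874 AND days BETWEEN 4 AND 11 → 40
ship_id=12: weight_kg < 345 OR carrier = 'UPS' → 17
ship_id=13: weight_kg < 345 OR carrier = 'UPS' → 18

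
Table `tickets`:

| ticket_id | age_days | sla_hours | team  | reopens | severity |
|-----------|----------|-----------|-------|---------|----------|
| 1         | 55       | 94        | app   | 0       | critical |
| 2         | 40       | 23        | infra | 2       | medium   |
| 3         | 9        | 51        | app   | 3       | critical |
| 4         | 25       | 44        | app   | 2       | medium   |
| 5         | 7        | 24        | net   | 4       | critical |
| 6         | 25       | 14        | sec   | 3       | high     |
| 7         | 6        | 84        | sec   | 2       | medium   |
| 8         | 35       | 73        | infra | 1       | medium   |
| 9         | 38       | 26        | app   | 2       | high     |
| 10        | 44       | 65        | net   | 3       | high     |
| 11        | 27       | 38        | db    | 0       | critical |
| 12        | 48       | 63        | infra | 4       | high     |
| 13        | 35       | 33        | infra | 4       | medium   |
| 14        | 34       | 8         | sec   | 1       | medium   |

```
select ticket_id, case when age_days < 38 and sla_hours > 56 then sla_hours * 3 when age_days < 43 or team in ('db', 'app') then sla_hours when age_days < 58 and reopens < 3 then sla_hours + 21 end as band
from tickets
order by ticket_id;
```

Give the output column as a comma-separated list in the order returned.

94, 23, 51, 44, 24, 14, 252, 219, 26, NULL, 38, NULL, 33, 8

ticket_id=1: age_days < 43 or team in ('db', 'app') → 94
ticket_id=2: age_days < 43 or team in ('db', 'app') → 23
ticket_id=3: age_days < 43 or team in ('db', 'app') → 51
ticket_id=4: age_days < 43 or team in ('db', 'app') → 44
ticket_id=5: age_days < 43 or team in ('db', 'app') → 24
ticket_id=6: age_days < 43 or team in ('db', 'app') → 14
ticket_id=7: age_days < 38 and sla_hours > 56 → 252
ticket_id=8: age_days < 38 and sla_hours > 56 → 219
ticket_id=9: age_days < 43 or team in ('db', 'app') → 26
ticket_id=10: (no match → NULL) → NULL
ticket_id=11: age_days < 43 or team in ('db', 'app') → 38
ticket_id=12: (no match → NULL) → NULL
ticket_id=13: age_days < 43 or team in ('db', 'app') → 33
ticket_id=14: age_days < 43 or team in ('db', 'app') → 8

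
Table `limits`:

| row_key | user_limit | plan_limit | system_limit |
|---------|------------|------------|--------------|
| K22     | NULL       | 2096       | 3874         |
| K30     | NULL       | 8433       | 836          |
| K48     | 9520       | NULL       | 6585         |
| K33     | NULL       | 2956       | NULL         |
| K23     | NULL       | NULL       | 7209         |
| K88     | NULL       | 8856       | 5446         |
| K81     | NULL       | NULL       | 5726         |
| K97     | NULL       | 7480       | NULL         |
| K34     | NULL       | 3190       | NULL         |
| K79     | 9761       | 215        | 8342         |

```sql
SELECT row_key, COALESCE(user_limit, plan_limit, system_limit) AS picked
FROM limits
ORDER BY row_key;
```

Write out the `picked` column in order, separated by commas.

row_key=K22: user_limit=NULL, plan_limit=2096 → 2096
row_key=K23: user_limit=NULL, plan_limit=NULL, system_limit=7209 → 7209
row_key=K30: user_limit=NULL, plan_limit=8433 → 8433
row_key=K33: user_limit=NULL, plan_limit=2956 → 2956
row_key=K34: user_limit=NULL, plan_limit=3190 → 3190
row_key=K48: user_limit=9520 → 9520
row_key=K79: user_limit=9761 → 9761
row_key=K81: user_limit=NULL, plan_limit=NULL, system_limit=5726 → 5726
row_key=K88: user_limit=NULL, plan_limit=8856 → 8856
row_key=K97: user_limit=NULL, plan_limit=7480 → 7480

2096, 7209, 8433, 2956, 3190, 9520, 9761, 5726, 8856, 7480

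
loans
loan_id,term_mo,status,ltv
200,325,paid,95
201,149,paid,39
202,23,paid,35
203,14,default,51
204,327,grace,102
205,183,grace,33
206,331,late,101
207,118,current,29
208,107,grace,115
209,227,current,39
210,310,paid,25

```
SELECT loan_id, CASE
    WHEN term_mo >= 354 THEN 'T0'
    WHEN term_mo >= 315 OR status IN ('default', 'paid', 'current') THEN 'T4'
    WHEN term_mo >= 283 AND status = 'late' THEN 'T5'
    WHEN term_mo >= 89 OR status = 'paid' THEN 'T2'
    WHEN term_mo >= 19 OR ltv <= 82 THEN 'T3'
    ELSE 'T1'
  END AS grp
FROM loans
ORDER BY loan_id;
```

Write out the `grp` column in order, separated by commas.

T4, T4, T4, T4, T4, T2, T4, T4, T2, T4, T4

loan_id=200: term_mo >= 315 OR status IN ('default', 'paid', 'current') → T4
loan_id=201: term_mo >= 315 OR status IN ('default', 'paid', 'current') → T4
loan_id=202: term_mo >= 315 OR status IN ('default', 'paid', 'current') → T4
loan_id=203: term_mo >= 315 OR status IN ('default', 'paid', 'current') → T4
loan_id=204: term_mo >= 315 OR status IN ('default', 'paid', 'current') → T4
loan_id=205: term_mo >= 89 OR status = 'paid' → T2
loan_id=206: term_mo >= 315 OR status IN ('default', 'paid', 'current') → T4
loan_id=207: term_mo >= 315 OR status IN ('default', 'paid', 'current') → T4
loan_id=208: term_mo >= 89 OR status = 'paid' → T2
loan_id=209: term_mo >= 315 OR status IN ('default', 'paid', 'current') → T4
loan_id=210: term_mo >= 315 OR status IN ('default', 'paid', 'current') → T4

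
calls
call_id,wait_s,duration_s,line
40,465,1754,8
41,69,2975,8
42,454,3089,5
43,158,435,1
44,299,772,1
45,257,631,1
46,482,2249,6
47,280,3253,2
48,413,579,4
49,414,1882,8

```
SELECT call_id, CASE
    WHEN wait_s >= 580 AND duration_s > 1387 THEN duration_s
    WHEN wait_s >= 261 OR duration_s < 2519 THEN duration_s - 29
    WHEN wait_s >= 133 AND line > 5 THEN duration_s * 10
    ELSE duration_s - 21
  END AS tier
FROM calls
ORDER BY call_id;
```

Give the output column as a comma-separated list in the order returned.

1725, 2954, 3060, 406, 743, 602, 2220, 3224, 550, 1853

call_id=40: wait_s >= 261 OR duration_s < 2519 → 1725
call_id=41: ELSE → 2954
call_id=42: wait_s >= 261 OR duration_s < 2519 → 3060
call_id=43: wait_s >= 261 OR duration_s < 2519 → 406
call_id=44: wait_s >= 261 OR duration_s < 2519 → 743
call_id=45: wait_s >= 261 OR duration_s < 2519 → 602
call_id=46: wait_s >= 261 OR duration_s < 2519 → 2220
call_id=47: wait_s >= 261 OR duration_s < 2519 → 3224
call_id=48: wait_s >= 261 OR duration_s < 2519 → 550
call_id=49: wait_s >= 261 OR duration_s < 2519 → 1853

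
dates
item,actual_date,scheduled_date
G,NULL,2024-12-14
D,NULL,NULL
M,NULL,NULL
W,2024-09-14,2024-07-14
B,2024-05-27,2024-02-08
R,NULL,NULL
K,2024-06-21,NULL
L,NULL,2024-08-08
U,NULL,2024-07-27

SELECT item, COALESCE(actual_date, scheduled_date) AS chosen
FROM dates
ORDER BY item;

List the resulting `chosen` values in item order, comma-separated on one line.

2024-05-27, NULL, 2024-12-14, 2024-06-21, 2024-08-08, NULL, NULL, 2024-07-27, 2024-09-14

item=B: actual_date=2024-05-27 → 2024-05-27
item=D: actual_date=NULL, scheduled_date=NULL (all NULL) → NULL
item=G: actual_date=NULL, scheduled_date=2024-12-14 → 2024-12-14
item=K: actual_date=2024-06-21 → 2024-06-21
item=L: actual_date=NULL, scheduled_date=2024-08-08 → 2024-08-08
item=M: actual_date=NULL, scheduled_date=NULL (all NULL) → NULL
item=R: actual_date=NULL, scheduled_date=NULL (all NULL) → NULL
item=U: actual_date=NULL, scheduled_date=2024-07-27 → 2024-07-27
item=W: actual_date=2024-09-14 → 2024-09-14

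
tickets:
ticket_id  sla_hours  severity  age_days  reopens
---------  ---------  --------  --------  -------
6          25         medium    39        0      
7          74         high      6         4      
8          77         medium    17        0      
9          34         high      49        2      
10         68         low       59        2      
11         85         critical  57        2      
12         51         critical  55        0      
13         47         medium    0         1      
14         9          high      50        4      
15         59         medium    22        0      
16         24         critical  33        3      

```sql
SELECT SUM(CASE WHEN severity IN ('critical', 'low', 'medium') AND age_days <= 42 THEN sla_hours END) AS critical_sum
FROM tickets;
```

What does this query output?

ticket_id=6: ✓ → 25
ticket_id=7: ✗
ticket_id=8: ✓ → 77
ticket_id=9: ✗
ticket_id=10: ✗
ticket_id=11: ✗
ticket_id=12: ✗
ticket_id=13: ✓ → 47
ticket_id=14: ✗
ticket_id=15: ✓ → 59
ticket_id=16: ✓ → 24
critical_sum = 25 + 77 + 47 + 59 + 24 = 232

232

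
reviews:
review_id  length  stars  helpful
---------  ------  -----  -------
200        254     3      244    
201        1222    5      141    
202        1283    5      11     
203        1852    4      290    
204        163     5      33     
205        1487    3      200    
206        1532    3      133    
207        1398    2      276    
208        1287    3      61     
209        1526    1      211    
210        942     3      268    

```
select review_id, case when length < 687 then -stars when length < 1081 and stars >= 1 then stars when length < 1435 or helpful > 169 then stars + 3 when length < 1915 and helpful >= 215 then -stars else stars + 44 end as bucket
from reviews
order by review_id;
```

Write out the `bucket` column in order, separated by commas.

review_id=200: length < 687 → -3
review_id=201: length < 1435 or helpful > 169 → 8
review_id=202: length < 1435 or helpful > 169 → 8
review_id=203: length < 1435 or helpful > 169 → 7
review_id=204: length < 687 → -5
review_id=205: length < 1435 or helpful > 169 → 6
review_id=206: ELSE → 47
review_id=207: length < 1435 or helpful > 169 → 5
review_id=208: length < 1435 or helpful > 169 → 6
review_id=209: length < 1435 or helpful > 169 → 4
review_id=210: length < 1081 and stars >= 1 → 3

-3, 8, 8, 7, -5, 6, 47, 5, 6, 4, 3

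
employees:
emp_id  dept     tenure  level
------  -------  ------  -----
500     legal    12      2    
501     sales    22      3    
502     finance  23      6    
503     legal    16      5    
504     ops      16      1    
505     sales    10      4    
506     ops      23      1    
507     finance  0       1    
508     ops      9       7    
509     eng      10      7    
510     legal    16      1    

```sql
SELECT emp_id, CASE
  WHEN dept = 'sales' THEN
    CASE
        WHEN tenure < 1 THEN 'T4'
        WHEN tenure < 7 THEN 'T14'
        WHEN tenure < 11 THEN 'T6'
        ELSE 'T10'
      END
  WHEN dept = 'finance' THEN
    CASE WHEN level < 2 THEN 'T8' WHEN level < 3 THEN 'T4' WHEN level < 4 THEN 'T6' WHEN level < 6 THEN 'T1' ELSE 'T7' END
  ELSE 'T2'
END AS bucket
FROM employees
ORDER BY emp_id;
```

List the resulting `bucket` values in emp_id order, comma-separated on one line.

T2, T10, T7, T2, T2, T6, T2, T8, T2, T2, T2

emp_id=500: dept='legal' → outer ELSE → T2
emp_id=501: dept='sales' → inner[ELSE] → T10
emp_id=502: dept='finance' → inner[ELSE] → T7
emp_id=503: dept='legal' → outer ELSE → T2
emp_id=504: dept='ops' → outer ELSE → T2
emp_id=505: dept='sales' → inner[tenure < 11] → T6
emp_id=506: dept='ops' → outer ELSE → T2
emp_id=507: dept='finance' → inner[level < 2] → T8
emp_id=508: dept='ops' → outer ELSE → T2
emp_id=509: dept='eng' → outer ELSE → T2
emp_id=510: dept='legal' → outer ELSE → T2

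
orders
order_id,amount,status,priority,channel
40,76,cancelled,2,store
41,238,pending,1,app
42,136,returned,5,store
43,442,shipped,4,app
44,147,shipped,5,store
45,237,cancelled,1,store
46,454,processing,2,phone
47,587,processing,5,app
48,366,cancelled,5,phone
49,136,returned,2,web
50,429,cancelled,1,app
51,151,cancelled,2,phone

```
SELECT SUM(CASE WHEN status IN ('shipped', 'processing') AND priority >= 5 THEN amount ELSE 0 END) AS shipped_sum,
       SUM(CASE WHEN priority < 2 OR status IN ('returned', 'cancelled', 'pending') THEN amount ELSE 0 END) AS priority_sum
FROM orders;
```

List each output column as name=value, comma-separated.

shipped_sum=734, priority_sum=1769

[shipped_sum: status IN ('shipped', 'processing') AND priority >= 5]
order_id=40: ✗
order_id=41: ✗
order_id=42: ✗
order_id=43: ✗
order_id=44: ✓ → 147
order_id=45: ✗
order_id=46: ✗
order_id=47: ✓ → 587
order_id=48: ✗
order_id=49: ✗
order_id=50: ✗
order_id=51: ✗
shipped_sum = 147 + 587 = 734
—
[priority_sum: priority < 2 OR status IN ('returned', 'cancelled', 'pending')]
order_id=40: ✓ → 76
order_id=41: ✓ → 238
order_id=42: ✓ → 136
order_id=43: ✗
order_id=44: ✗
order_id=45: ✓ → 237
order_id=46: ✗
order_id=47: ✗
order_id=48: ✓ → 366
order_id=49: ✓ → 136
order_id=50: ✓ → 429
order_id=51: ✓ → 151
priority_sum = 76 + 238 + 136 + 237 + 366 + 136 + 429 + 151 = 1769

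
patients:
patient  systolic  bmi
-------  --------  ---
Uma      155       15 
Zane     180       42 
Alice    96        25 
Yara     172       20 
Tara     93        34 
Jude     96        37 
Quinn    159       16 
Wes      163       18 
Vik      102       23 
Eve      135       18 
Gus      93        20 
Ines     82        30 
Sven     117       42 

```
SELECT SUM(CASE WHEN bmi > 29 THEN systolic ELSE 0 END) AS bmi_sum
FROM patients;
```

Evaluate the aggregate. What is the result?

patient=Uma: ✗
patient=Zane: ✓ → 180
patient=Alice: ✗
patient=Yara: ✗
patient=Tara: ✓ → 93
patient=Jude: ✓ → 96
patient=Quinn: ✗
patient=Wes: ✗
patient=Vik: ✗
patient=Eve: ✗
patient=Gus: ✗
patient=Ines: ✓ → 82
patient=Sven: ✓ → 117
bmi_sum = 180 + 93 + 96 + 82 + 117 = 568

568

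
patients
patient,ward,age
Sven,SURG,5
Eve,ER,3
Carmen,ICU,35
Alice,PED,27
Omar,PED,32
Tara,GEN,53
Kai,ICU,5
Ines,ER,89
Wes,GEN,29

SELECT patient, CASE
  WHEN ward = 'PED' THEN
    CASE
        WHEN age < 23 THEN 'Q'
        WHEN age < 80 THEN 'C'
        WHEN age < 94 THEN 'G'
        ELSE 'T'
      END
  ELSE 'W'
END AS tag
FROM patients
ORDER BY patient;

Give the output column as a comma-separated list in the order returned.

C, W, W, W, W, C, W, W, W

patient=Alice: ward='PED' → inner[age < 80] → C
patient=Carmen: ward='ICU' → outer ELSE → W
patient=Eve: ward='ER' → outer ELSE → W
patient=Ines: ward='ER' → outer ELSE → W
patient=Kai: ward='ICU' → outer ELSE → W
patient=Omar: ward='PED' → inner[age < 80] → C
patient=Sven: ward='SURG' → outer ELSE → W
patient=Tara: ward='GEN' → outer ELSE → W
patient=Wes: ward='GEN' → outer ELSE → W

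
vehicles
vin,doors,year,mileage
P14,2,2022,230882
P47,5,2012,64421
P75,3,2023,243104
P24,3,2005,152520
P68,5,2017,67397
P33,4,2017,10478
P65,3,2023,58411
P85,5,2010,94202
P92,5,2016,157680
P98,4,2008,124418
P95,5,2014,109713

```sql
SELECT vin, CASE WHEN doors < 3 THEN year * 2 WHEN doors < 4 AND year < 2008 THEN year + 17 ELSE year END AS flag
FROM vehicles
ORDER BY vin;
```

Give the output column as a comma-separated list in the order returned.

4044, 2022, 2017, 2012, 2023, 2017, 2023, 2010, 2016, 2014, 2008

vin=P14: doors < 3 → 4044
vin=P24: doors < 4 AND year < 2008 → 2022
vin=P33: ELSE → 2017
vin=P47: ELSE → 2012
vin=P65: ELSE → 2023
vin=P68: ELSE → 2017
vin=P75: ELSE → 2023
vin=P85: ELSE → 2010
vin=P92: ELSE → 2016
vin=P95: ELSE → 2014
vin=P98: ELSE → 2008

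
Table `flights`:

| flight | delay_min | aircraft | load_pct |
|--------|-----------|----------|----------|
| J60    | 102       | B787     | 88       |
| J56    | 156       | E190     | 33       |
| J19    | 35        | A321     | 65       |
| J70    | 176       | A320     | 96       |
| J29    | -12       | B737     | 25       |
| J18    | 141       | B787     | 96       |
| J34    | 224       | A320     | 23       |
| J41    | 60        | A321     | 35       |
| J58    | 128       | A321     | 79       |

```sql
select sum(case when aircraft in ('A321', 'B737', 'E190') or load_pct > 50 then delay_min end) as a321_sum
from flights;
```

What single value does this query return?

flight=J60: ✓ → 102
flight=J56: ✓ → 156
flight=J19: ✓ → 35
flight=J70: ✓ → 176
flight=J29: ✓ → -12
flight=J18: ✓ → 141
flight=J34: ✗
flight=J41: ✓ → 60
flight=J58: ✓ → 128
a321_sum = 102 + 156 + 35 + 176 + -12 + 141 + 60 + 128 = 786

786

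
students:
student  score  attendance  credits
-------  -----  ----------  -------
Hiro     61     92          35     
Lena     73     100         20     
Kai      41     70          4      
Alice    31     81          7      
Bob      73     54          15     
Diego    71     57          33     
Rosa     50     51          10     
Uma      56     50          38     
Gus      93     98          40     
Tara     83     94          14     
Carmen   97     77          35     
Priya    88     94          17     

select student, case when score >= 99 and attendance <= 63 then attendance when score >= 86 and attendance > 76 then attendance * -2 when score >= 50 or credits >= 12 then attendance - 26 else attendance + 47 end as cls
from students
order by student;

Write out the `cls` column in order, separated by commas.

student=Alice: ELSE → 128
student=Bob: score >= 50 or credits >= 12 → 28
student=Carmen: score >= 86 and attendance > 76 → -154
student=Diego: score >= 50 or credits >= 12 → 31
student=Gus: score >= 86 and attendance > 76 → -196
student=Hiro: score >= 50 or credits >= 12 → 66
student=Kai: ELSE → 117
student=Lena: score >= 50 or credits >= 12 → 74
student=Priya: score >= 86 and attendance > 76 → -188
student=Rosa: score >= 50 or credits >= 12 → 25
student=Tara: score >= 50 or credits >= 12 → 68
student=Uma: score >= 50 or credits >= 12 → 24

128, 28, -154, 31, -196, 66, 117, 74, -188, 25, 68, 24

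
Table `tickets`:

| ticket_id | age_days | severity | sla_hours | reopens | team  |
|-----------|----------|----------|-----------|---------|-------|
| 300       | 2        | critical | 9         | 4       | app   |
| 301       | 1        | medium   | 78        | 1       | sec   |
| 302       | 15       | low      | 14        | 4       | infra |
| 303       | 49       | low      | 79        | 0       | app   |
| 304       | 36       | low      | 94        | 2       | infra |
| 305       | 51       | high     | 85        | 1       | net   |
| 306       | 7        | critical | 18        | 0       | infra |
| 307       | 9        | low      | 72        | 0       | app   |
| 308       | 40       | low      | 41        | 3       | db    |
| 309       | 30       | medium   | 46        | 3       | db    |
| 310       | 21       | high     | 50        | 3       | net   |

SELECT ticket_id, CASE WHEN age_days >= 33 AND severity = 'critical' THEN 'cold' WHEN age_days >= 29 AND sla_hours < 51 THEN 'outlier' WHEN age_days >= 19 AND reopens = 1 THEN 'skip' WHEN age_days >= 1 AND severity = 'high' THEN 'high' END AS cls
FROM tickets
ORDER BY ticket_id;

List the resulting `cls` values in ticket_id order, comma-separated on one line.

ticket_id=300: (no match → NULL) → NULL
ticket_id=301: (no match → NULL) → NULL
ticket_id=302: (no match → NULL) → NULL
ticket_id=303: (no match → NULL) → NULL
ticket_id=304: (no match → NULL) → NULL
ticket_id=305: age_days >= 19 AND reopens = 1 → skip
ticket_id=306: (no match → NULL) → NULL
ticket_id=307: (no match → NULL) → NULL
ticket_id=308: age_days >= 29 AND sla_hours < 51 → outlier
ticket_id=309: age_days >= 29 AND sla_hours < 51 → outlier
ticket_id=310: age_days >= 1 AND severity = 'high' → high

NULL, NULL, NULL, NULL, NULL, skip, NULL, NULL, outlier, outlier, high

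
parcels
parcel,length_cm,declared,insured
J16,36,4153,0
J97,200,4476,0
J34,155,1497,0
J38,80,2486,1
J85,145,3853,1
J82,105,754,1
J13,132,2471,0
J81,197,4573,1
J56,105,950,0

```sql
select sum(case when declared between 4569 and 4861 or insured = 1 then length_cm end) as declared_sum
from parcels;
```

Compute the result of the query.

527

parcel=J16: ✗
parcel=J97: ✗
parcel=J34: ✗
parcel=J38: ✓ → 80
parcel=J85: ✓ → 145
parcel=J82: ✓ → 105
parcel=J13: ✗
parcel=J81: ✓ → 197
parcel=J56: ✗
declared_sum = 80 + 145 + 105 + 197 = 527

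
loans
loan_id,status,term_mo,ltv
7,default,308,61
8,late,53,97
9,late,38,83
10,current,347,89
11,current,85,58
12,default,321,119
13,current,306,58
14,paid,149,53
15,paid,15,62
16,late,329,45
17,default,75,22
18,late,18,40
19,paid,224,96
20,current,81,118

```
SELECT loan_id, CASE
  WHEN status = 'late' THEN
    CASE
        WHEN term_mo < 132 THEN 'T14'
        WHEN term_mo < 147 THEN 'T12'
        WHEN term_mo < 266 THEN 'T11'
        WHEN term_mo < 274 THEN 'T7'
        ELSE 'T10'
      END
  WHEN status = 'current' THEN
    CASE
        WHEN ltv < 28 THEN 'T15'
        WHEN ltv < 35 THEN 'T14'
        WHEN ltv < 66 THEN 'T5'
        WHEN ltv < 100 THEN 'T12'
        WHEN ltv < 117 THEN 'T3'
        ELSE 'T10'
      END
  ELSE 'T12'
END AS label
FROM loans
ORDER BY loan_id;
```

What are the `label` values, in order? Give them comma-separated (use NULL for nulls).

loan_id=7: status='default' → outer ELSE → T12
loan_id=8: status='late' → inner[term_mo < 132] → T14
loan_id=9: status='late' → inner[term_mo < 132] → T14
loan_id=10: status='current' → inner[ltv < 100] → T12
loan_id=11: status='current' → inner[ltv < 66] → T5
loan_id=12: status='default' → outer ELSE → T12
loan_id=13: status='current' → inner[ltv < 66] → T5
loan_id=14: status='paid' → outer ELSE → T12
loan_id=15: status='paid' → outer ELSE → T12
loan_id=16: status='late' → inner[ELSE] → T10
loan_id=17: status='default' → outer ELSE → T12
loan_id=18: status='late' → inner[term_mo < 132] → T14
loan_id=19: status='paid' → outer ELSE → T12
loan_id=20: status='current' → inner[ELSE] → T10

T12, T14, T14, T12, T5, T12, T5, T12, T12, T10, T12, T14, T12, T10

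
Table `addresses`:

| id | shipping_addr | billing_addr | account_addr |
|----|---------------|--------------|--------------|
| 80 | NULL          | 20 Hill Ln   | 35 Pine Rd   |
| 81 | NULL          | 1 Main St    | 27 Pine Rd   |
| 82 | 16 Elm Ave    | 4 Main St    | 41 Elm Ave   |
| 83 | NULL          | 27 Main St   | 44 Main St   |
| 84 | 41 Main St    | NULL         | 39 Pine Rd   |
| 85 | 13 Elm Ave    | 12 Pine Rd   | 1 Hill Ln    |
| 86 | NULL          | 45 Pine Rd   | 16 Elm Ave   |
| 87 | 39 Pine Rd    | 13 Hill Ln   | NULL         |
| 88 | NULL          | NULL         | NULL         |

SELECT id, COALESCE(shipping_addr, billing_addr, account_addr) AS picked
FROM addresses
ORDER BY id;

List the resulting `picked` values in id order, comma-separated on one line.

id=80: shipping_addr=NULL, billing_addr=20 Hill Ln → 20 Hill Ln
id=81: shipping_addr=NULL, billing_addr=1 Main St → 1 Main St
id=82: shipping_addr=16 Elm Ave → 16 Elm Ave
id=83: shipping_addr=NULL, billing_addr=27 Main St → 27 Main St
id=84: shipping_addr=41 Main St → 41 Main St
id=85: shipping_addr=13 Elm Ave → 13 Elm Ave
id=86: shipping_addr=NULL, billing_addr=45 Pine Rd → 45 Pine Rd
id=87: shipping_addr=39 Pine Rd → 39 Pine Rd
id=88: shipping_addr=NULL, billing_addr=NULL, account_addr=NULL (all NULL) → NULL

20 Hill Ln, 1 Main St, 16 Elm Ave, 27 Main St, 41 Main St, 13 Elm Ave, 45 Pine Rd, 39 Pine Rd, NULL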